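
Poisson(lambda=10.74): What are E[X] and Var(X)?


E[X] = Var(X) = lambda = 10.74

10.74, 10.74


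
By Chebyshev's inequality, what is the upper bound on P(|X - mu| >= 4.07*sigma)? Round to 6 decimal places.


P <= 1/k^2
k^2 = 4.07^2 = 16.5649
1/k^2 = 1 / 16.5649 ≈ 0.06036861

0.060369


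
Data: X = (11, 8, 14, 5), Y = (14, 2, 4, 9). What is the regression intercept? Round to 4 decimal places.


a = ybar - b*xbar, where b = sum((xi-xbar)(yi-ybar)) / sum((xi-xbar)^2)
n = 4, xbar = 38/4 = 9.5, ybar = 29/4 = 7.25
Sxy = sum((xi-xbar)(yi-ybar)) = -4.5
Sxx = sum((xi-xbar)^2) = 45
b = Sxy / Sxx = -0.1
a = 7.25 - (-0.1) * 9.5 = 8.2

8.2000


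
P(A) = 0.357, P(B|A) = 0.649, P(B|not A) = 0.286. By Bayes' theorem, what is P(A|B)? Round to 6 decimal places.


P(A|B) = P(B|A)*P(A) / P(B), P(B) = P(B|A)*P(A) + P(B|not A)*P(not A)
P(B|A)*P(A) = 0.649 * 0.357 = 0.231693
P(B|not A)*P(not A) = 0.286 * 0.643 = 0.183898
P(B) = 0.231693 + 0.183898 = 0.415591
P(A|B) = 0.231693 / 0.415591 ≈ 0.55750245

0.557502


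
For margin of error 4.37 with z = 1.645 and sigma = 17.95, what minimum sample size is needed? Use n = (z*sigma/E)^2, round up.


z*sigma/E = 1.645 * 17.95 / 4.37 ≈ 6.756922
(z*sigma/E)^2 ≈ 45.655998
round up: n = 46

46


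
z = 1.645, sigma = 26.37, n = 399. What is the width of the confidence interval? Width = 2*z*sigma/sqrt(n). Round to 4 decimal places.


width = 2*z*sigma/sqrt(n)
2*z*sigma = 2 * 1.645 * 26.37 = 86.7573
sqrt(399) ≈ 19.974984
width = 86.7573 / 19.974984 ≈ 4.343298

4.3433


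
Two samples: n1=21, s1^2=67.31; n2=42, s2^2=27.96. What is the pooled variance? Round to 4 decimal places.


sp^2 = ((n1-1)*s1^2 + (n2-1)*s2^2)/(n1+n2-2)
(n1-1)*s1^2 = 20 * 67.31 = 1346.2
(n2-1)*s2^2 = 41 * 27.96 = 1146.36
numerator = 1346.2 + 1146.36 = 2492.56
n1+n2-2 = 61
sp^2 = 2492.56 / 61 = 62314/1525 ≈ 40.861639

40.8616


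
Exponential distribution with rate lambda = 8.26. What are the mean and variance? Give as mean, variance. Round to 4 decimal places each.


mean = 1/lam, var = 1/lam^2
mean = 1 / 8.26 = 50/413 ≈ 0.121065
lam^2 = 8.26^2 = 68.2276
var = 1 / 68.2276 ≈ 0.014657

0.1211, 0.0147


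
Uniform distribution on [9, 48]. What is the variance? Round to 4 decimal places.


Var = (b-a)^2 / 12
(b-a)^2 = (48 - 9)^2 = 1521
Var = 1521/12 = 126.75

126.7500


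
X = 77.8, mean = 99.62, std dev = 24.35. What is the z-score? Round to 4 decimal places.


z = (X - mu) / sigma
X - mu = 77.8 - 99.62 = -21.82
z = -21.82 / 24.35 = -2182/2435 ≈ -0.896099

-0.8961


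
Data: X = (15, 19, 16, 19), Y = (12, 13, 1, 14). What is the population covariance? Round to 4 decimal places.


Cov = (1/n)*sum((xi-xbar)(yi-ybar))
n = 4, xbar = 69/4 = 17.25, ybar = 40/4 = 10
sum((xi-xbar)(yi-ybar)) = 19
Cov = 19 / 4 = 4.75

4.7500


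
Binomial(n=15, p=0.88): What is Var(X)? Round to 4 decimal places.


Var = n*p*(1-p) = 15 * 0.88 * 0.12 = 1.584

1.5840


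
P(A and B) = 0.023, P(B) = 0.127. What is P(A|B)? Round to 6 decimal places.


P(A|B) = P(A and B) / P(B) = 0.023 / 0.127 = 23/127 ≈ 0.18110236

0.181102


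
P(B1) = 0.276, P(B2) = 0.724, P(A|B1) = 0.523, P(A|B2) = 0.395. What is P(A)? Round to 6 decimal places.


P(A) = P(A|B1)*P(B1) + P(A|B2)*P(B2)
P(A|B1)*P(B1) = 0.523 * 0.276 = 0.144348
P(A|B2)*P(B2) = 0.395 * 0.724 = 0.28598
P(A) = 0.144348 + 0.28598 = 0.430328

0.430328


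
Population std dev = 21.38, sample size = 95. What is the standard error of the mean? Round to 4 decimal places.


SE = sigma / sqrt(n)
sqrt(95) ≈ 9.746794
SE = 21.38 / 9.746794 ≈ 2.193542

2.1935


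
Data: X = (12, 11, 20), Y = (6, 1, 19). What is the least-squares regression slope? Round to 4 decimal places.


b = sum((xi-xbar)(yi-ybar)) / sum((xi-xbar)^2)
n = 3, xbar = 43/3 ≈ 14.333333, ybar = 26/3 ≈ 8.666667
Sxy = sum((xi-xbar)(yi-ybar)) = 271/3 ≈ 90.333333
Sxx = sum((xi-xbar)^2) = 146/3 ≈ 48.666667
b = Sxy / Sxx = 271/146 ≈ 1.856164

1.8562


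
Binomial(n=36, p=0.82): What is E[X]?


E[X] = n*p = 36 * 0.82 = 29.52

29.52


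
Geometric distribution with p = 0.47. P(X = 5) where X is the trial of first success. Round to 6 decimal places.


P = (1-p)^(k-1) * p
(1-p)^(k-1) = 0.53^4 = 0.07890481
P = 0.07890481 * 0.47 ≈ 0.03708526

0.037085


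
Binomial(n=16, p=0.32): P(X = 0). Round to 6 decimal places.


P = C(n,k) * p^k * (1-p)^(n-k)
C(16,0) = 1
p^k = 0.32^0 = 1
(1-p)^(n-k) = 0.68^16 ≈ 0.002089982
P = 1 * 1 * 0.002089982 ≈ 0.002090

0.002090


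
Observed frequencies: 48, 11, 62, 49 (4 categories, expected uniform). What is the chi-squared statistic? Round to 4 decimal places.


chi2 = sum((O-E)^2/E), E = total/4
total = 170, E = 170/4 = 42.5
(48 - 42.5)^2 / 42.5 = 30.25 / 42.5 = 121/170 ≈ 0.711765
(11 - 42.5)^2 / 42.5 = 992.25 / 42.5 = 3969/170 ≈ 23.347059
(62 - 42.5)^2 / 42.5 = 380.25 / 42.5 = 1521/170 ≈ 8.947059
(49 - 42.5)^2 / 42.5 = 42.25 / 42.5 = 169/170 ≈ 0.994118
chi2 = 34

34.0000


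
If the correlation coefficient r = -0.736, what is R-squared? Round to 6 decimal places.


R^2 = r^2 = (-0.736)^2 = 0.541696

0.541696


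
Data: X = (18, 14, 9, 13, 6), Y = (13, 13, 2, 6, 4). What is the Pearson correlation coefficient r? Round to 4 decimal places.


r = sum((xi-xbar)(yi-ybar)) / sqrt(sum((xi-xbar)^2) * sum((yi-ybar)^2))
n = 5, xbar = 60/5 = 12, ybar = 38/5 = 7.6
Sxy = sum((xi-xbar)(yi-ybar)) = 80
Sxx = sum((xi-xbar)^2) = 86
Syy = sum((yi-ybar)^2) = 105.2
sqrt(Sxx*Syy) ≈ 95.116770
r = Sxy / sqrt(Sxx*Syy) = 80 / 95.116770 ≈ 0.841071

0.8411


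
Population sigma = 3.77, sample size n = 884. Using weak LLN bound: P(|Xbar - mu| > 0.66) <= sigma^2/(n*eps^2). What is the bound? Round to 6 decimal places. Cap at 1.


bound = min(1, sigma^2/(n*eps^2))
sigma^2 = 3.77^2 = 14.2129
n*eps^2 = 884 * 0.66^2 = 884 * 0.4356 = 385.0704
sigma^2/(n*eps^2) = 14.2129 / 385.0704 ≈ 0.03690987

0.036910


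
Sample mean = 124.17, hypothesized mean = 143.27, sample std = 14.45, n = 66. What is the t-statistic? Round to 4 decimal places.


t = (xbar - mu0) / (s/sqrt(n))
xbar - mu0 = 124.17 - 143.27 = -19.1
sqrt(66) ≈ 8.12403840
s/sqrt(n) = 14.45 / 8.12403840 ≈ 1.77867204
t = -19.1 / 1.77867204 ≈ -10.738348

-10.7383


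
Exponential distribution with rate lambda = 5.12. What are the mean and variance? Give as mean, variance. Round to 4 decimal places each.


mean = 1/lam, var = 1/lam^2
mean = 1 / 5.12 = 25/128 ≈ 0.195313
lam^2 = 5.12^2 = 26.2144
var = 1 / 26.2144 ≈ 0.038147

0.1953, 0.0381


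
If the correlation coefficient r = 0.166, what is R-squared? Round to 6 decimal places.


R^2 = r^2 = (0.166)^2 = 0.027556

0.027556


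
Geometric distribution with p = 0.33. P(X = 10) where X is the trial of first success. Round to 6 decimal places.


P = (1-p)^(k-1) * p
(1-p)^(k-1) = 0.67^9 ≈ 0.02720653
P = 0.02720653 * 0.33 ≈ 0.008978156

0.008978


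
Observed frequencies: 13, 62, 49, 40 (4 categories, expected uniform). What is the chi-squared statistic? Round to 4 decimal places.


chi2 = sum((O-E)^2/E), E = total/4
total = 164, E = 164/4 = 41
(13 - 41)^2 / 41 = 784 / 41 = 784/41 ≈ 19.121951
(62 - 41)^2 / 41 = 441 / 41 = 441/41 ≈ 10.756098
(49 - 41)^2 / 41 = 64 / 41 = 64/41 ≈ 1.560976
(40 - 41)^2 / 41 = 1 / 41 = 1/41 ≈ 0.024390
chi2 = 1290/41 ≈ 31.463415

31.4634


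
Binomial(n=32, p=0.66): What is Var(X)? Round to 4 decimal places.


Var = n*p*(1-p) = 32 * 0.66 * 0.34 = 7.1808

7.1808


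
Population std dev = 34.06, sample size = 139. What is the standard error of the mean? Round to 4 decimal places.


SE = sigma / sqrt(n)
sqrt(139) ≈ 11.789826
SE = 34.06 / 11.789826 ≈ 2.888931

2.8889


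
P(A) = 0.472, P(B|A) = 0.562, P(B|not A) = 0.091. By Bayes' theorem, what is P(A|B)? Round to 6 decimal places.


P(A|B) = P(B|A)*P(A) / P(B), P(B) = P(B|A)*P(A) + P(B|not A)*P(not A)
P(B|A)*P(A) = 0.562 * 0.472 = 0.265264
P(B|not A)*P(not A) = 0.091 * 0.528 = 0.048048
P(B) = 0.265264 + 0.048048 = 0.313312
P(A|B) = 0.265264 / 0.313312 ≈ 0.84664488

0.846645


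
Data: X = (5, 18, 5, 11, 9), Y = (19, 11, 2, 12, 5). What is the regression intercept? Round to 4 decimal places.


a = ybar - b*xbar, where b = sum((xi-xbar)(yi-ybar)) / sum((xi-xbar)^2)
n = 5, xbar = 48/5 = 9.6, ybar = 49/5 = 9.8
Sxy = sum((xi-xbar)(yi-ybar)) = 9.6
Sxx = sum((xi-xbar)^2) = 115.2
b = Sxy / Sxx = 1/12 ≈ 0.083333
a = 9.8 - 0.083333 * 9.6 = 9

9.0000


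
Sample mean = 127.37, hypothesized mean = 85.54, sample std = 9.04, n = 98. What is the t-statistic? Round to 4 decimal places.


t = (xbar - mu0) / (s/sqrt(n))
xbar - mu0 = 127.37 - 85.54 = 41.83
sqrt(98) ≈ 9.89949494
s/sqrt(n) = 9.04 / 9.89949494 ≈ 0.91317790
t = 41.83 / 0.91317790 ≈ 45.807066

45.8071


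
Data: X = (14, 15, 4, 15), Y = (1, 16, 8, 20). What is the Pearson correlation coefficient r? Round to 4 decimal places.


r = sum((xi-xbar)(yi-ybar)) / sqrt(sum((xi-xbar)^2) * sum((yi-ybar)^2))
n = 4, xbar = 48/4 = 12, ybar = 45/4 = 11.25
Sxy = sum((xi-xbar)(yi-ybar)) = 46
Sxx = sum((xi-xbar)^2) = 86
Syy = sum((yi-ybar)^2) = 214.75
sqrt(Sxx*Syy) ≈ 135.898859
r = Sxy / sqrt(Sxx*Syy) = 46 / 135.898859 ≈ 0.338487

0.3385


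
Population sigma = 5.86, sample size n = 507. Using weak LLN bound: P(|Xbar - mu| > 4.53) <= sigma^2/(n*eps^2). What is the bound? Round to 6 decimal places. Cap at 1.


bound = min(1, sigma^2/(n*eps^2))
sigma^2 = 5.86^2 = 34.3396
n*eps^2 = 507 * 4.53^2 = 507 * 20.5209 = 10404.0963
sigma^2/(n*eps^2) = 34.3396 / 10404.0963 ≈ 0.00330058

0.003301


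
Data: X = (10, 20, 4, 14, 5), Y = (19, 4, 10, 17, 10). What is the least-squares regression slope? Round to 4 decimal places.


b = sum((xi-xbar)(yi-ybar)) / sum((xi-xbar)^2)
n = 5, xbar = 53/5 = 10.6, ybar = 60/5 = 12
Sxy = sum((xi-xbar)(yi-ybar)) = -38
Sxx = sum((xi-xbar)^2) = 175.2
b = Sxy / Sxx = -95/438 ≈ -0.216895

-0.2169


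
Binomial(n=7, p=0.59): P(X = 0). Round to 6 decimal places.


P = C(n,k) * p^k * (1-p)^(n-k)
C(7,0) = 1
p^k = 0.59^0 = 1
(1-p)^(n-k) = 0.41^7 ≈ 0.001947543
P = 1 * 1 * 0.001947543 ≈ 0.001948

0.001948


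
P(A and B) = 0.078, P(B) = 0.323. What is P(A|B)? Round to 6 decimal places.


P(A|B) = P(A and B) / P(B) = 0.078 / 0.323 = 78/323 ≈ 0.24148607

0.241486


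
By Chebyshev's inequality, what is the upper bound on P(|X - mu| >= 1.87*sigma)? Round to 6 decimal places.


P <= 1/k^2
k^2 = 1.87^2 = 3.4969
1/k^2 = 1 / 3.4969 ≈ 0.28596757

0.285968


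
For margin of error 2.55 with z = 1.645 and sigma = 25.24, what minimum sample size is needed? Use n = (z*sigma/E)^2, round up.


z*sigma/E = 1.645 * 25.24 / 2.55 ≈ 16.282275
(z*sigma/E)^2 ≈ 265.112463
round up: n = 266

266


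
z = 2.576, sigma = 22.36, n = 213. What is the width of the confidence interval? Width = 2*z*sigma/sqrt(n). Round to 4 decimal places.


width = 2*z*sigma/sqrt(n)
2*z*sigma = 2 * 2.576 * 22.36 = 115.19872
sqrt(213) ≈ 14.594520
width = 115.19872 / 14.594520 ≈ 7.893286

7.8933


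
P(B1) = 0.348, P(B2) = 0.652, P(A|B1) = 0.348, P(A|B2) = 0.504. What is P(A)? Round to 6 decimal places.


P(A) = P(A|B1)*P(B1) + P(A|B2)*P(B2)
P(A|B1)*P(B1) = 0.348 * 0.348 = 0.121104
P(A|B2)*P(B2) = 0.504 * 0.652 = 0.328608
P(A) = 0.121104 + 0.328608 = 0.449712

0.449712


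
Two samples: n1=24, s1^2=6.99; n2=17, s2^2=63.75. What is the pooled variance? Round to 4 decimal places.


sp^2 = ((n1-1)*s1^2 + (n2-1)*s2^2)/(n1+n2-2)
(n1-1)*s1^2 = 23 * 6.99 = 160.77
(n2-1)*s2^2 = 16 * 63.75 = 1020
numerator = 160.77 + 1020 = 1180.77
n1+n2-2 = 39
sp^2 = 1180.77 / 39 = 39359/1300 ≈ 30.276154

30.2762


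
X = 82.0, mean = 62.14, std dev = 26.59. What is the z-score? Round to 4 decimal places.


z = (X - mu) / sigma
X - mu = 82.0 - 62.14 = 19.86
z = 19.86 / 26.59 = 1986/2659 ≈ 0.746897

0.7469


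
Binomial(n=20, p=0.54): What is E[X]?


E[X] = n*p = 20 * 0.54 = 10.8

10.8


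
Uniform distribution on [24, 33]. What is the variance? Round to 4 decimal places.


Var = (b-a)^2 / 12
(b-a)^2 = (33 - 24)^2 = 81
Var = 81/12 = 6.75

6.7500


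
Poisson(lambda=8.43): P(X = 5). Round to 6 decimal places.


P = e^(-lam) * lam^k / k!
e^(-8.43) ≈ 0.0002182215
lam^k = 8.43^5 ≈ 42573.354701
k! = 5! = 120
P = 0.0002182215 * 42573.354701 / 120 ≈ 0.077420

0.077420


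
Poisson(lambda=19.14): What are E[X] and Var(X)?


E[X] = Var(X) = lambda = 19.14

19.14, 19.14


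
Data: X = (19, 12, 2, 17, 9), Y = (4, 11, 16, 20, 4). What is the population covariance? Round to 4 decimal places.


Cov = (1/n)*sum((xi-xbar)(yi-ybar))
n = 5, xbar = 59/5 = 11.8, ybar = 55/5 = 11
sum((xi-xbar)(yi-ybar)) = -33
Cov = -33 / 5 = -6.6

-6.6000


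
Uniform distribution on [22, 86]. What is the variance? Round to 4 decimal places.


Var = (b-a)^2 / 12
(b-a)^2 = (86 - 22)^2 = 4096
Var = 4096/12 ≈ 341.333333

341.3333


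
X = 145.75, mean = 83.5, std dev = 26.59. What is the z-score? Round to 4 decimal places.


z = (X - mu) / sigma
X - mu = 145.75 - 83.5 = 62.25
z = 62.25 / 26.59 = 6225/2659 ≈ 2.341106

2.3411


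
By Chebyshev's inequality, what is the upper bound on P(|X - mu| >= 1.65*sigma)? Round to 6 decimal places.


P <= 1/k^2
k^2 = 1.65^2 = 2.7225
1/k^2 = 1 / 2.7225 = 400/1089 ≈ 0.36730946

0.367309


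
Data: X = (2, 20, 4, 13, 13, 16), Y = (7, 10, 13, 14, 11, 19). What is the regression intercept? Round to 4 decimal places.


a = ybar - b*xbar, where b = sum((xi-xbar)(yi-ybar)) / sum((xi-xbar)^2)
n = 6, xbar = 68/6 = 34/3 ≈ 11.333333, ybar = 74/6 = 37/3 ≈ 12.333333
Sxy = sum((xi-xbar)(yi-ybar)) = 169/3 ≈ 56.333333
Sxx = sum((xi-xbar)^2) = 730/3 ≈ 243.333333
b = Sxy / Sxx = 169/730 ≈ 0.231507
a = 12.333333 - 0.231507 * 11.333333 = 3544/365 ≈ 9.709589

9.7096


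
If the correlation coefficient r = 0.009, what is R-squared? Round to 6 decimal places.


R^2 = r^2 = (0.009)^2 = 0.000081

0.000081


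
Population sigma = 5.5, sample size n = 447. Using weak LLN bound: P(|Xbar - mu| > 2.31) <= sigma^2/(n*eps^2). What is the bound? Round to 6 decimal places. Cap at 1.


bound = min(1, sigma^2/(n*eps^2))
sigma^2 = 5.5^2 = 30.25
n*eps^2 = 447 * 2.31^2 = 447 * 5.3361 = 2385.2367
sigma^2/(n*eps^2) = 30.25 / 2385.2367 ≈ 0.01268218

0.012682


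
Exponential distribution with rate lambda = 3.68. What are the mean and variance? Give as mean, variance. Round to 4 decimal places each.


mean = 1/lam, var = 1/lam^2
mean = 1 / 3.68 = 25/92 ≈ 0.271739
lam^2 = 3.68^2 = 13.5424
var = 1 / 13.5424 = 625/8464 ≈ 0.073842

0.2717, 0.0738


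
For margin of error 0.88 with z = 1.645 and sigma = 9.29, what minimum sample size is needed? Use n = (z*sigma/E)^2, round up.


z*sigma/E = 1.645 * 9.29 / 0.88 ≈ 17.365966
(z*sigma/E)^2 ≈ 301.576772
round up: n = 302

302


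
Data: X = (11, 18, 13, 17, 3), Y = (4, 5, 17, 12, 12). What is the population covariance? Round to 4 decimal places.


Cov = (1/n)*sum((xi-xbar)(yi-ybar))
n = 5, xbar = 62/5 = 12.4, ybar = 50/5 = 10
sum((xi-xbar)(yi-ybar)) = -25
Cov = -25 / 5 = -5

-5.0000


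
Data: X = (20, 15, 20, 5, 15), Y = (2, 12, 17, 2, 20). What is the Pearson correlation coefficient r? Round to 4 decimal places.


r = sum((xi-xbar)(yi-ybar)) / sqrt(sum((xi-xbar)^2) * sum((yi-ybar)^2))
n = 5, xbar = 75/5 = 15, ybar = 53/5 = 10.6
Sxy = sum((xi-xbar)(yi-ybar)) = 75
Sxx = sum((xi-xbar)^2) = 150
Syy = sum((yi-ybar)^2) = 279.2
sqrt(Sxx*Syy) ≈ 204.646036
r = Sxy / sqrt(Sxx*Syy) = 75 / 204.646036 ≈ 0.366486

0.3665


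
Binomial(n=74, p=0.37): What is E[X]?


E[X] = n*p = 74 * 0.37 = 27.38

27.38


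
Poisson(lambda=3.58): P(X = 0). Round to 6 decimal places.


P = e^(-lam) * lam^k / k!
e^(-3.58) ≈ 0.02787570
lam^k = 3.58^0 = 1
k! = 0! = 1
P = 0.02787570 * 1 / 1 ≈ 0.027876

0.027876


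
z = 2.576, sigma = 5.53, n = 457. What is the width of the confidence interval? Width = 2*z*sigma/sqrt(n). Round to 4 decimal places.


width = 2*z*sigma/sqrt(n)
2*z*sigma = 2 * 2.576 * 5.53 = 28.49056
sqrt(457) ≈ 21.377558
width = 28.49056 / 21.377558 ≈ 1.332732

1.3327


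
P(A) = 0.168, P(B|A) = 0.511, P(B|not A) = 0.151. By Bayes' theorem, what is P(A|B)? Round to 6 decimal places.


P(A|B) = P(B|A)*P(A) / P(B), P(B) = P(B|A)*P(A) + P(B|not A)*P(not A)
P(B|A)*P(A) = 0.511 * 0.168 = 0.085848
P(B|not A)*P(not A) = 0.151 * 0.832 = 0.125632
P(B) = 0.085848 + 0.125632 = 0.21148
P(A|B) = 0.085848 / 0.21148 ≈ 0.40593910

0.405939


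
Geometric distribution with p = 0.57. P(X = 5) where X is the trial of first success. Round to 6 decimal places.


P = (1-p)^(k-1) * p
(1-p)^(k-1) = 0.43^4 = 0.03418801
P = 0.03418801 * 0.57 ≈ 0.01948717

0.019487


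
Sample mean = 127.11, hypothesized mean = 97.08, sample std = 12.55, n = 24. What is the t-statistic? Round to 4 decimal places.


t = (xbar - mu0) / (s/sqrt(n))
xbar - mu0 = 127.11 - 97.08 = 30.03
sqrt(24) ≈ 4.89897949
s/sqrt(n) = 12.55 / 4.89897949 ≈ 2.56175802
t = 30.03 / 2.56175802 ≈ 11.722419

11.7224


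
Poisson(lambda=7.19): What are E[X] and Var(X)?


E[X] = Var(X) = lambda = 7.19

7.19, 7.19


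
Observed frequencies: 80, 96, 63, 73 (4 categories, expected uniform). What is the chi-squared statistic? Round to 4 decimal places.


chi2 = sum((O-E)^2/E), E = total/4
total = 312, E = 312/4 = 78
(80 - 78)^2 / 78 = 4 / 78 = 2/39 ≈ 0.051282
(96 - 78)^2 / 78 = 324 / 78 = 54/13 ≈ 4.153846
(63 - 78)^2 / 78 = 225 / 78 = 75/26 ≈ 2.884615
(73 - 78)^2 / 78 = 25 / 78 = 25/78 ≈ 0.320513
chi2 = 289/39 ≈ 7.410256

7.4103


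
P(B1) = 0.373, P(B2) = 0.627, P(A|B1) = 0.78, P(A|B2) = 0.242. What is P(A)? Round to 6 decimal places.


P(A) = P(A|B1)*P(B1) + P(A|B2)*P(B2)
P(A|B1)*P(B1) = 0.78 * 0.373 = 0.29094
P(A|B2)*P(B2) = 0.242 * 0.627 = 0.151734
P(A) = 0.29094 + 0.151734 = 0.442674

0.442674


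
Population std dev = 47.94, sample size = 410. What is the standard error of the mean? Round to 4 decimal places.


SE = sigma / sqrt(n)
sqrt(410) ≈ 20.248457
SE = 47.94 / 20.248457 ≈ 2.367588

2.3676


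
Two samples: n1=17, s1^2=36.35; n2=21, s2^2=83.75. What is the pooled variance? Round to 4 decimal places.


sp^2 = ((n1-1)*s1^2 + (n2-1)*s2^2)/(n1+n2-2)
(n1-1)*s1^2 = 16 * 36.35 = 581.6
(n2-1)*s2^2 = 20 * 83.75 = 1675
numerator = 581.6 + 1675 = 2256.6
n1+n2-2 = 36
sp^2 = 2256.6 / 36 = 3761/60 ≈ 62.683333

62.6833


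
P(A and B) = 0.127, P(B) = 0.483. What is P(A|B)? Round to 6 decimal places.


P(A|B) = P(A and B) / P(B) = 0.127 / 0.483 = 127/483 ≈ 0.26293996

0.262940


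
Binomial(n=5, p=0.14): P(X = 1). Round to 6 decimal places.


P = C(n,k) * p^k * (1-p)^(n-k)
C(5,1) = 5
p^k = 0.14^1 = 0.14
(1-p)^(n-k) = 0.86^4 ≈ 0.5470082
P = 5 * 0.14 * 0.5470082 ≈ 0.382906

0.382906


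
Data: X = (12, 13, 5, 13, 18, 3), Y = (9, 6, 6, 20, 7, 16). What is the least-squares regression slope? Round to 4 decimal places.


b = sum((xi-xbar)(yi-ybar)) / sum((xi-xbar)^2)
n = 6, xbar = 64/6 = 32/3 ≈ 10.666667, ybar = 64/6 = 32/3 ≈ 10.666667
Sxy = sum((xi-xbar)(yi-ybar)) = -98/3 ≈ -32.666667
Sxx = sum((xi-xbar)^2) = 472/3 ≈ 157.333333
b = Sxy / Sxx = -49/236 ≈ -0.207627

-0.2076


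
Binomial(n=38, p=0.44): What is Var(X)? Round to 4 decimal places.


Var = n*p*(1-p) = 38 * 0.44 * 0.56 = 9.3632

9.3632


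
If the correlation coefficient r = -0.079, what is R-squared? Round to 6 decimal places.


R^2 = r^2 = (-0.079)^2 = 0.006241

0.006241


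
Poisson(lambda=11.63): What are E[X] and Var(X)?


E[X] = Var(X) = lambda = 11.63

11.63, 11.63


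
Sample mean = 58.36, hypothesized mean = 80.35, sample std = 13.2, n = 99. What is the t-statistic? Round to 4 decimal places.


t = (xbar - mu0) / (s/sqrt(n))
xbar - mu0 = 58.36 - 80.35 = -21.99
sqrt(99) ≈ 9.94987437
s/sqrt(n) = 13.2 / 9.94987437 ≈ 1.32664992
t = -21.99 / 1.32664992 ≈ -16.575586

-16.5756


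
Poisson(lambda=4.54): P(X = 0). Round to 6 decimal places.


P = e^(-lam) * lam^k / k!
e^(-4.54) ≈ 0.01067341
lam^k = 4.54^0 = 1
k! = 0! = 1
P = 0.01067341 * 1 / 1 ≈ 0.010673

0.010673


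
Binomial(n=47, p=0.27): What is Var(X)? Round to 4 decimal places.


Var = n*p*(1-p) = 47 * 0.27 * 0.73 = 9.2637

9.2637


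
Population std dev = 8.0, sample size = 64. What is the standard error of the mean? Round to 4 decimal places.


SE = sigma / sqrt(n)
sqrt(64) = 8
SE = 8.0 / 8 = 1

1.0000


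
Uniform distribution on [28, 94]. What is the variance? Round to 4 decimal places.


Var = (b-a)^2 / 12
(b-a)^2 = (94 - 28)^2 = 4356
Var = 4356/12 = 363

363.0000


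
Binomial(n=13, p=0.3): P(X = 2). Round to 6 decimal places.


P = C(n,k) * p^k * (1-p)^(n-k)
C(13,2) = 78
p^k = 0.3^2 = 0.09
(1-p)^(n-k) = 0.7^11 ≈ 0.01977327
P = 78 * 0.09 * 0.01977327 ≈ 0.138808

0.138808


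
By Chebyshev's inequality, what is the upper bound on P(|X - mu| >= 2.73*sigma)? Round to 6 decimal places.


P <= 1/k^2
k^2 = 2.73^2 = 7.4529
1/k^2 = 1 / 7.4529 ≈ 0.13417596

0.134176


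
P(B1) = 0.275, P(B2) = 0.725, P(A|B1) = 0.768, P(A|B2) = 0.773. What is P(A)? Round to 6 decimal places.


P(A) = P(A|B1)*P(B1) + P(A|B2)*P(B2)
P(A|B1)*P(B1) = 0.768 * 0.275 = 0.2112
P(A|B2)*P(B2) = 0.773 * 0.725 = 0.560425
P(A) = 0.2112 + 0.560425 = 0.771625

0.771625


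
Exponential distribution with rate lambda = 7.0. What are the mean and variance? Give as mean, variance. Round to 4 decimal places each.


mean = 1/lam, var = 1/lam^2
mean = 1 / 7.0 = 1/7 ≈ 0.142857
lam^2 = 7.0^2 = 49
var = 1 / 49 = 1/49 ≈ 0.020408

0.1429, 0.0204


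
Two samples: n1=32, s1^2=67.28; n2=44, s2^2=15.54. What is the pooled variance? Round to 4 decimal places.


sp^2 = ((n1-1)*s1^2 + (n2-1)*s2^2)/(n1+n2-2)
(n1-1)*s1^2 = 31 * 67.28 = 2085.68
(n2-1)*s2^2 = 43 * 15.54 = 668.22
numerator = 2085.68 + 668.22 = 2753.9
n1+n2-2 = 74
sp^2 = 2753.9 / 74 = 27539/740 ≈ 37.214865

37.2149


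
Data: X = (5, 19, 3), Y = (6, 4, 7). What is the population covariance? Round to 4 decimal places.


Cov = (1/n)*sum((xi-xbar)(yi-ybar))
n = 3, xbar = 27/3 = 9, ybar = 17/3 ≈ 5.666667
sum((xi-xbar)(yi-ybar)) = -26
Cov = -26 / 3 = -26/3 ≈ -8.666667

-8.6667


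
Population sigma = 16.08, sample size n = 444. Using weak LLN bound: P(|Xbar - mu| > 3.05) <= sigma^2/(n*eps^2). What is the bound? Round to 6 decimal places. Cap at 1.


bound = min(1, sigma^2/(n*eps^2))
sigma^2 = 16.08^2 = 258.5664
n*eps^2 = 444 * 3.05^2 = 444 * 9.3025 = 4130.31
sigma^2/(n*eps^2) = 258.5664 / 4130.31 ≈ 0.06260218

0.062602


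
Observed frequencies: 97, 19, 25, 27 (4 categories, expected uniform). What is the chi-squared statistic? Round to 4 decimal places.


chi2 = sum((O-E)^2/E), E = total/4
total = 168, E = 168/4 = 42
(97 - 42)^2 / 42 = 3025 / 42 = 3025/42 ≈ 72.023810
(19 - 42)^2 / 42 = 529 / 42 = 529/42 ≈ 12.595238
(25 - 42)^2 / 42 = 289 / 42 = 289/42 ≈ 6.880952
(27 - 42)^2 / 42 = 225 / 42 = 75/14 ≈ 5.357143
chi2 = 678/7 ≈ 96.857143

96.8571


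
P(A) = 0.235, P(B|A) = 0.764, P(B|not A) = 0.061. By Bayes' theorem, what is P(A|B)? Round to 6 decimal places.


P(A|B) = P(B|A)*P(A) / P(B), P(B) = P(B|A)*P(A) + P(B|not A)*P(not A)
P(B|A)*P(A) = 0.764 * 0.235 = 0.17954
P(B|not A)*P(not A) = 0.061 * 0.765 = 0.046665
P(B) = 0.17954 + 0.046665 = 0.226205
P(A|B) = 0.17954 / 0.226205 ≈ 0.79370483

0.793705


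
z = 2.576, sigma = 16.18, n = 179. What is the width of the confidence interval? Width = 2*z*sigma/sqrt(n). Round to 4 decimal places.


width = 2*z*sigma/sqrt(n)
2*z*sigma = 2 * 2.576 * 16.18 = 83.35936
sqrt(179) ≈ 13.379088
width = 83.35936 / 13.379088 ≈ 6.230571

6.2306


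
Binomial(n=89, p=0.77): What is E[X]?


E[X] = n*p = 89 * 0.77 = 68.53

68.53


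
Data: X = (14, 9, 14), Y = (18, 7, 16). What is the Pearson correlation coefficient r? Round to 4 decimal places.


r = sum((xi-xbar)(yi-ybar)) / sqrt(sum((xi-xbar)^2) * sum((yi-ybar)^2))
n = 3, xbar = 37/3 ≈ 12.333333, ybar = 41/3 ≈ 13.666667
Sxy = sum((xi-xbar)(yi-ybar)) = 100/3 ≈ 33.333333
Sxx = sum((xi-xbar)^2) = 50/3 ≈ 16.666667
Syy = sum((yi-ybar)^2) = 206/3 ≈ 68.666667
sqrt(Sxx*Syy) ≈ 33.829639
r = Sxy / sqrt(Sxx*Syy) = 33.333333 / 33.829639 ≈ 0.985329

0.9853


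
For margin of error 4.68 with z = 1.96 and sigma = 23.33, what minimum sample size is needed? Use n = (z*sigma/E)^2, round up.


z*sigma/E = 1.96 * 23.33 / 4.68 ≈ 9.770684
(z*sigma/E)^2 ≈ 95.466261
round up: n = 96

96


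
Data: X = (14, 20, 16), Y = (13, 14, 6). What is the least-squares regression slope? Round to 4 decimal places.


b = sum((xi-xbar)(yi-ybar)) / sum((xi-xbar)^2)
n = 3, xbar = 50/3 ≈ 16.666667, ybar = 33/3 = 11
Sxy = sum((xi-xbar)(yi-ybar)) = 8
Sxx = sum((xi-xbar)^2) = 56/3 ≈ 18.666667
b = Sxy / Sxx = 3/7 ≈ 0.428571

0.4286


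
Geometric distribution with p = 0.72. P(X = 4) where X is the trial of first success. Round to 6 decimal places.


P = (1-p)^(k-1) * p
(1-p)^(k-1) = 0.28^3 = 0.021952
P = 0.021952 * 0.72 = 0.01580544

0.015805


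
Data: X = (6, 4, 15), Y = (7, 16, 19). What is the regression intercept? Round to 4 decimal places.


a = ybar - b*xbar, where b = sum((xi-xbar)(yi-ybar)) / sum((xi-xbar)^2)
n = 3, xbar = 25/3 ≈ 8.333333, ybar = 42/3 = 14
Sxy = sum((xi-xbar)(yi-ybar)) = 41
Sxx = sum((xi-xbar)^2) = 206/3 ≈ 68.666667
b = Sxy / Sxx = 123/206 ≈ 0.597087
a = 14 - 0.597087 * 8.333333 = 1859/206 ≈ 9.024272

9.0243


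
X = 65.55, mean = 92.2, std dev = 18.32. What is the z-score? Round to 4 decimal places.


z = (X - mu) / sigma
X - mu = 65.55 - 92.2 = -26.65
z = -26.65 / 18.32 = -2665/1832 ≈ -1.454694

-1.4547


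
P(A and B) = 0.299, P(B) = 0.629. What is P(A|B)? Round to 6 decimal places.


P(A|B) = P(A and B) / P(B) = 0.299 / 0.629 = 299/629 ≈ 0.47535771

0.475358


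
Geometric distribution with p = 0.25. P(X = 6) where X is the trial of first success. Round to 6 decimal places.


P = (1-p)^(k-1) * p
(1-p)^(k-1) = 0.75^5 = 243/1024 ≈ 0.2373047
P = 0.2373047 * 0.25 = 243/4096 ≈ 0.05932617

0.059326


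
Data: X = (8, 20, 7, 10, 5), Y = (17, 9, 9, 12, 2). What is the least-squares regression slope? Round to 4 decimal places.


b = sum((xi-xbar)(yi-ybar)) / sum((xi-xbar)^2)
n = 5, xbar = 50/5 = 10, ybar = 49/5 = 9.8
Sxy = sum((xi-xbar)(yi-ybar)) = 19
Sxx = sum((xi-xbar)^2) = 138
b = Sxy / Sxx = 19/138 ≈ 0.137681

0.1377


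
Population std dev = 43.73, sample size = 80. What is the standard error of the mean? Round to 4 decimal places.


SE = sigma / sqrt(n)
sqrt(80) ≈ 8.944272
SE = 43.73 / 8.944272 ≈ 4.889163

4.8892


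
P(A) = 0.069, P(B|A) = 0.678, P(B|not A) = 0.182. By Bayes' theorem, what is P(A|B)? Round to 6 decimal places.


P(A|B) = P(B|A)*P(A) / P(B), P(B) = P(B|A)*P(A) + P(B|not A)*P(not A)
P(B|A)*P(A) = 0.678 * 0.069 = 0.046782
P(B|not A)*P(not A) = 0.182 * 0.931 = 0.169442
P(B) = 0.046782 + 0.169442 = 0.216224
P(A|B) = 0.046782 / 0.216224 ≈ 0.21635896

0.216359


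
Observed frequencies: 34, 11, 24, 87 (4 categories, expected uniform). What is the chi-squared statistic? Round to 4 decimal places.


chi2 = sum((O-E)^2/E), E = total/4
total = 156, E = 156/4 = 39
(34 - 39)^2 / 39 = 25 / 39 = 25/39 ≈ 0.641026
(11 - 39)^2 / 39 = 784 / 39 = 784/39 ≈ 20.102564
(24 - 39)^2 / 39 = 225 / 39 = 75/13 ≈ 5.769231
(87 - 39)^2 / 39 = 2304 / 39 = 768/13 ≈ 59.076923
chi2 = 3338/39 ≈ 85.589744

85.5897


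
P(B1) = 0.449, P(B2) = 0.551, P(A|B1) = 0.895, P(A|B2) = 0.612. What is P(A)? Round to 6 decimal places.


P(A) = P(A|B1)*P(B1) + P(A|B2)*P(B2)
P(A|B1)*P(B1) = 0.895 * 0.449 = 0.401855
P(A|B2)*P(B2) = 0.612 * 0.551 = 0.337212
P(A) = 0.401855 + 0.337212 = 0.739067

0.739067


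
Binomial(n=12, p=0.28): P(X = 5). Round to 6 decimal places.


P = C(n,k) * p^k * (1-p)^(n-k)
C(12,5) = 792
p^k = 0.28^5 ≈ 0.001721037
(1-p)^(n-k) = 0.72^7 ≈ 0.1003061
P = 792 * 0.001721037 * 0.1003061 ≈ 0.136723

0.136723


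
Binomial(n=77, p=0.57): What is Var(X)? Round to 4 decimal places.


Var = n*p*(1-p) = 77 * 0.57 * 0.43 = 18.8727

18.8727


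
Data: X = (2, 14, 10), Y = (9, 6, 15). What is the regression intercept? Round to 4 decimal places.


a = ybar - b*xbar, where b = sum((xi-xbar)(yi-ybar)) / sum((xi-xbar)^2)
n = 3, xbar = 26/3 ≈ 8.666667, ybar = 30/3 = 10
Sxy = sum((xi-xbar)(yi-ybar)) = -8
Sxx = sum((xi-xbar)^2) = 224/3 ≈ 74.666667
b = Sxy / Sxx = -3/28 ≈ -0.107143
a = 10 - (-0.107143) * 8.666667 = 153/14 ≈ 10.928571

10.9286


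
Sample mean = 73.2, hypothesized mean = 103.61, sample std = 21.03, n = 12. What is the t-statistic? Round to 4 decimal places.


t = (xbar - mu0) / (s/sqrt(n))
xbar - mu0 = 73.2 - 103.61 = -30.41
sqrt(12) ≈ 3.46410162
s/sqrt(n) = 21.03 / 3.46410162 ≈ 6.07083808
t = -30.41 / 6.07083808 ≈ -5.009193

-5.0092


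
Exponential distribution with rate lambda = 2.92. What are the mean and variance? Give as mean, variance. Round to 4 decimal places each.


mean = 1/lam, var = 1/lam^2
mean = 1 / 2.92 = 25/73 ≈ 0.342466
lam^2 = 2.92^2 = 8.5264
var = 1 / 8.5264 = 625/5329 ≈ 0.117283

0.3425, 0.1173


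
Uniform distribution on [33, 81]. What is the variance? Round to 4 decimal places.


Var = (b-a)^2 / 12
(b-a)^2 = (81 - 33)^2 = 2304
Var = 2304/12 = 192

192.0000


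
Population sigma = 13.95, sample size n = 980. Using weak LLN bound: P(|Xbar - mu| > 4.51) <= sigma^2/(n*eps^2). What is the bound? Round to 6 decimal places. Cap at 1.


bound = min(1, sigma^2/(n*eps^2))
sigma^2 = 13.95^2 = 194.6025
n*eps^2 = 980 * 4.51^2 = 980 * 20.3401 = 19933.298
sigma^2/(n*eps^2) = 194.6025 / 19933.298 ≈ 0.00976268

0.009763


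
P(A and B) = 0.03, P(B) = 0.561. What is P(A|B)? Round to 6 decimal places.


P(A|B) = P(A and B) / P(B) = 0.03 / 0.561 = 10/187 ≈ 0.05347594

0.053476


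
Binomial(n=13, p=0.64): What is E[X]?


E[X] = n*p = 13 * 0.64 = 8.32

8.32


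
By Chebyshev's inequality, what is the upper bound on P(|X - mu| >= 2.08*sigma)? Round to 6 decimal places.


P <= 1/k^2
k^2 = 2.08^2 = 4.3264
1/k^2 = 1 / 4.3264 = 625/2704 ≈ 0.23113905

0.231139


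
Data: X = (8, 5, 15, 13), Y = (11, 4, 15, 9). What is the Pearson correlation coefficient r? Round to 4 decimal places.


r = sum((xi-xbar)(yi-ybar)) / sqrt(sum((xi-xbar)^2) * sum((yi-ybar)^2))
n = 4, xbar = 41/4 = 10.25, ybar = 39/4 = 9.75
Sxy = sum((xi-xbar)(yi-ybar)) = 50.25
Sxx = sum((xi-xbar)^2) = 62.75
Syy = sum((yi-ybar)^2) = 62.75
sqrt(Sxx*Syy) = 62.75
r = Sxy / sqrt(Sxx*Syy) = 50.25 / 62.75 = 201/251 ≈ 0.800797

0.8008


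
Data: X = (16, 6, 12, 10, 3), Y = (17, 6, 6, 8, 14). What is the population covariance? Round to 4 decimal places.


Cov = (1/n)*sum((xi-xbar)(yi-ybar))
n = 5, xbar = 47/5 = 9.4, ybar = 51/5 = 10.2
sum((xi-xbar)(yi-ybar)) = 22.6
Cov = 22.6 / 5 = 4.52

4.5200


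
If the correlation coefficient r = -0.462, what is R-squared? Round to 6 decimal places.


R^2 = r^2 = (-0.462)^2 = 0.213444

0.213444


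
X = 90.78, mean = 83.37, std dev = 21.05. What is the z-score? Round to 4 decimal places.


z = (X - mu) / sigma
X - mu = 90.78 - 83.37 = 7.41
z = 7.41 / 21.05 = 741/2105 ≈ 0.352019

0.3520


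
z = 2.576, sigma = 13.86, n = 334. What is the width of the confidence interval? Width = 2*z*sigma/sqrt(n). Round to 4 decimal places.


width = 2*z*sigma/sqrt(n)
2*z*sigma = 2 * 2.576 * 13.86 = 71.40672
sqrt(334) ≈ 18.275667
width = 71.40672 / 18.275667 ≈ 3.907202

3.9072


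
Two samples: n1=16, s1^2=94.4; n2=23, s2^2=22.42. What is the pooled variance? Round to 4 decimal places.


sp^2 = ((n1-1)*s1^2 + (n2-1)*s2^2)/(n1+n2-2)
(n1-1)*s1^2 = 15 * 94.4 = 1416
(n2-1)*s2^2 = 22 * 22.42 = 493.24
numerator = 1416 + 493.24 = 1909.24
n1+n2-2 = 37
sp^2 = 1909.24 / 37 = 47731/925 ≈ 51.601081

51.6011


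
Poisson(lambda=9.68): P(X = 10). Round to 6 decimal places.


P = e^(-lam) * lam^k / k!
e^(-9.68) ≈ 0.00006252150
lam^k = 9.68^10 ≈ 7223598066.548777
k! = 10! = 3628800
P = 0.00006252150 * 7223598066.548777 / 3628800 ≈ 0.124457

0.124457


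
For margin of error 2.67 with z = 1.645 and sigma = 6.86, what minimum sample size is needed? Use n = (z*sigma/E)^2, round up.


z*sigma/E = 1.645 * 6.86 / 2.67 ≈ 4.226479
(z*sigma/E)^2 ≈ 17.863128
round up: n = 18

18


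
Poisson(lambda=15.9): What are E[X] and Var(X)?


E[X] = Var(X) = lambda = 15.9

15.9, 15.9


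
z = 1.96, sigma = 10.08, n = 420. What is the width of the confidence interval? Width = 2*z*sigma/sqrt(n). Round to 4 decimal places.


width = 2*z*sigma/sqrt(n)
2*z*sigma = 2 * 1.96 * 10.08 = 39.5136
sqrt(420) ≈ 20.493902
width = 39.5136 / 20.493902 ≈ 1.928066

1.9281


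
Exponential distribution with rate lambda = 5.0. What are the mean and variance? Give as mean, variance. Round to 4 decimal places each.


mean = 1/lam, var = 1/lam^2
mean = 1 / 5.0 = 0.2
lam^2 = 5.0^2 = 25
var = 1 / 25 = 0.04

0.2000, 0.0400


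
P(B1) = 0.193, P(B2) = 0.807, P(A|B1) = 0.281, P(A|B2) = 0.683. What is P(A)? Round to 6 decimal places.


P(A) = P(A|B1)*P(B1) + P(A|B2)*P(B2)
P(A|B1)*P(B1) = 0.281 * 0.193 = 0.054233
P(A|B2)*P(B2) = 0.683 * 0.807 = 0.551181
P(A) = 0.054233 + 0.551181 = 0.605414

0.605414


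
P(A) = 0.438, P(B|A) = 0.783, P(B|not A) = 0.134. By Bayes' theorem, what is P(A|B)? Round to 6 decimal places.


P(A|B) = P(B|A)*P(A) / P(B), P(B) = P(B|A)*P(A) + P(B|not A)*P(not A)
P(B|A)*P(A) = 0.783 * 0.438 = 0.342954
P(B|not A)*P(not A) = 0.134 * 0.562 = 0.075308
P(B) = 0.342954 + 0.075308 = 0.418262
P(A|B) = 0.342954 / 0.418262 ≈ 0.81995017

0.819950


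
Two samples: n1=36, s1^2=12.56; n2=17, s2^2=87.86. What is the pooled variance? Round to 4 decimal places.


sp^2 = ((n1-1)*s1^2 + (n2-1)*s2^2)/(n1+n2-2)
(n1-1)*s1^2 = 35 * 12.56 = 439.6
(n2-1)*s2^2 = 16 * 87.86 = 1405.76
numerator = 439.6 + 1405.76 = 1845.36
n1+n2-2 = 51
sp^2 = 1845.36 / 51 = 15378/425 ≈ 36.183529

36.1835


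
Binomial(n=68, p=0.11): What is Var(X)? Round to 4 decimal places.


Var = n*p*(1-p) = 68 * 0.11 * 0.89 = 6.6572

6.6572


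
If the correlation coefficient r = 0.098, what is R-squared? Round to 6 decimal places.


R^2 = r^2 = (0.098)^2 = 0.009604

0.009604


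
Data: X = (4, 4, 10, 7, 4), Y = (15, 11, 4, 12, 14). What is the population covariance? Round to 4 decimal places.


Cov = (1/n)*sum((xi-xbar)(yi-ybar))
n = 5, xbar = 29/5 = 5.8, ybar = 56/5 = 11.2
sum((xi-xbar)(yi-ybar)) = -40.8
Cov = -40.8 / 5 = -8.16

-8.1600


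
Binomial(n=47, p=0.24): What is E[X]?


E[X] = n*p = 47 * 0.24 = 11.28

11.28


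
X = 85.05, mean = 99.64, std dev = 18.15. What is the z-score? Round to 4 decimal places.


z = (X - mu) / sigma
X - mu = 85.05 - 99.64 = -14.59
z = -14.59 / 18.15 = -1459/1815 ≈ -0.803857

-0.8039


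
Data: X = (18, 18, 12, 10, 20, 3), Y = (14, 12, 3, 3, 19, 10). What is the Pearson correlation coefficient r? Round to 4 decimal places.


r = sum((xi-xbar)(yi-ybar)) / sqrt(sum((xi-xbar)^2) * sum((yi-ybar)^2))
n = 6, xbar = 81/6 = 13.5, ybar = 61/6 ≈ 10.166667
Sxy = sum((xi-xbar)(yi-ybar)) = 120.5
Sxx = sum((xi-xbar)^2) = 207.5
Syy = sum((yi-ybar)^2) = 1193/6 ≈ 198.833333
sqrt(Sxx*Syy) ≈ 203.120449
r = Sxy / sqrt(Sxx*Syy) = 120.5 / 203.120449 ≈ 0.593244

0.5932


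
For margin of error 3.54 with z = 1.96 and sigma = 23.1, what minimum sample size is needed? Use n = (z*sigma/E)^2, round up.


z*sigma/E = 1.96 * 23.1 / 3.54 = 3773/295 ≈ 12.789831
(z*sigma/E)^2 ≈ 163.579764
round up: n = 164

164


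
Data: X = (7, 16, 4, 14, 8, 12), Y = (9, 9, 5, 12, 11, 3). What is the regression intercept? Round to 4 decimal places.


a = ybar - b*xbar, where b = sum((xi-xbar)(yi-ybar)) / sum((xi-xbar)^2)
n = 6, xbar = 61/6 ≈ 10.166667, ybar = 49/6 ≈ 8.166667
Sxy = sum((xi-xbar)(yi-ybar)) = 125/6 ≈ 20.833333
Sxx = sum((xi-xbar)^2) = 629/6 ≈ 104.833333
b = Sxy / Sxx = 125/629 ≈ 0.198728
a = 8.166667 - 0.198728 * 10.166667 = 3866/629 ≈ 6.146264

6.1463


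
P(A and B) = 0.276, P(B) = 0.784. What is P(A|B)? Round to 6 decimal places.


P(A|B) = P(A and B) / P(B) = 0.276 / 0.784 = 69/196 ≈ 0.35204082

0.352041


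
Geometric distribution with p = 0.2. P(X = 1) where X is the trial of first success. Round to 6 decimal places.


P = (1-p)^(k-1) * p
(1-p)^(k-1) = 0.8^0 = 1
P = 1 * 0.2 = 0.2

0.200000


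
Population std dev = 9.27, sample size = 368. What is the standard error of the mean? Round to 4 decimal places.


SE = sigma / sqrt(n)
sqrt(368) ≈ 19.183326
SE = 9.27 / 19.183326 ≈ 0.483232

0.4832


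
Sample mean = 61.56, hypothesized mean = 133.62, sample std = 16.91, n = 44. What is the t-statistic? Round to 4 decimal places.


t = (xbar - mu0) / (s/sqrt(n))
xbar - mu0 = 61.56 - 133.62 = -72.06
sqrt(44) ≈ 6.63324958
s/sqrt(n) = 16.91 / 6.63324958 ≈ 2.54927842
t = -72.06 / 2.54927842 ≈ -28.266822

-28.2668


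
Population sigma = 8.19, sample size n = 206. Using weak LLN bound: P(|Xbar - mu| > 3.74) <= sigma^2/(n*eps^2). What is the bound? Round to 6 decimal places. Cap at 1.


bound = min(1, sigma^2/(n*eps^2))
sigma^2 = 8.19^2 = 67.0761
n*eps^2 = 206 * 3.74^2 = 206 * 13.9876 = 2881.4456
sigma^2/(n*eps^2) = 67.0761 / 2881.4456 ≈ 0.02327863

0.023279


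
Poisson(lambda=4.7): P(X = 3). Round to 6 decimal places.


P = e^(-lam) * lam^k / k!
e^(-4.7) ≈ 0.009095277
lam^k = 4.7^3 = 103.823
k! = 3! = 6
P = 0.009095277 * 103.823 / 6 ≈ 0.157383

0.157383


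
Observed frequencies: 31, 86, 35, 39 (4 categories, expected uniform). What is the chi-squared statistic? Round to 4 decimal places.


chi2 = sum((O-E)^2/E), E = total/4
total = 191, E = 191/4 = 47.75
(31 - 47.75)^2 / 47.75 = 280.5625 / 47.75 = 4489/764 ≈ 5.875654
(86 - 47.75)^2 / 47.75 = 1463.0625 / 47.75 = 23409/764 ≈ 30.640052
(35 - 47.75)^2 / 47.75 = 162.5625 / 47.75 = 2601/764 ≈ 3.404450
(39 - 47.75)^2 / 47.75 = 76.5625 / 47.75 = 1225/764 ≈ 1.603403
chi2 = 7931/191 ≈ 41.523560

41.5236


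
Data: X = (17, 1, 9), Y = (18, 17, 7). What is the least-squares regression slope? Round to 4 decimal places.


b = sum((xi-xbar)(yi-ybar)) / sum((xi-xbar)^2)
n = 3, xbar = 27/3 = 9, ybar = 42/3 = 14
Sxy = sum((xi-xbar)(yi-ybar)) = 8
Sxx = sum((xi-xbar)^2) = 128
b = Sxy / Sxx = 0.0625

0.0625


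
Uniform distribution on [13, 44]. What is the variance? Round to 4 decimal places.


Var = (b-a)^2 / 12
(b-a)^2 = (44 - 13)^2 = 961
Var = 961/12 ≈ 80.083333

80.0833


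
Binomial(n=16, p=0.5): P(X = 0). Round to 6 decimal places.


P = C(n,k) * p^k * (1-p)^(n-k)
C(16,0) = 1
p^k = 0.5^0 = 1
(1-p)^(n-k) = 0.5^16 ≈ 0.00001525879
P = 1 * 1 * 0.00001525879 ≈ 0.000015

0.000015


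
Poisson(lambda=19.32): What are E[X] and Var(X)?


E[X] = Var(X) = lambda = 19.32

19.32, 19.32


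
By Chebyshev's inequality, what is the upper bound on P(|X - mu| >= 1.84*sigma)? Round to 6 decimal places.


P <= 1/k^2
k^2 = 1.84^2 = 3.3856
1/k^2 = 1 / 3.3856 = 625/2116 ≈ 0.29536862

0.295369


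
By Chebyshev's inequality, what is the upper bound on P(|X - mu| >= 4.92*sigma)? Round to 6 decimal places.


P <= 1/k^2
k^2 = 4.92^2 = 24.2064
1/k^2 = 1 / 24.2064 ≈ 0.04131139

0.041311


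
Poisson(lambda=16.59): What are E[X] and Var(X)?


E[X] = Var(X) = lambda = 16.59

16.59, 16.59


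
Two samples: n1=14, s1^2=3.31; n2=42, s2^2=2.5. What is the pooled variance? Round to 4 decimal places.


sp^2 = ((n1-1)*s1^2 + (n2-1)*s2^2)/(n1+n2-2)
(n1-1)*s1^2 = 13 * 3.31 = 43.03
(n2-1)*s2^2 = 41 * 2.5 = 102.5
numerator = 43.03 + 102.5 = 145.53
n1+n2-2 = 54
sp^2 = 145.53 / 54 = 2.695

2.6950


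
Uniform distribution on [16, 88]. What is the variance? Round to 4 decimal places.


Var = (b-a)^2 / 12
(b-a)^2 = (88 - 16)^2 = 5184
Var = 5184/12 = 432

432.0000


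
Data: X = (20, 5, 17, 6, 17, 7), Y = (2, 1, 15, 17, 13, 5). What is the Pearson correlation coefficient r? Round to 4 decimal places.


r = sum((xi-xbar)(yi-ybar)) / sqrt(sum((xi-xbar)^2) * sum((yi-ybar)^2))
n = 6, xbar = 72/6 = 12, ybar = 53/6 ≈ 8.833333
Sxy = sum((xi-xbar)(yi-ybar)) = 22
Sxx = sum((xi-xbar)^2) = 224
Syy = sum((yi-ybar)^2) = 1469/6 ≈ 244.833333
sqrt(Sxx*Syy) ≈ 234.185112
r = Sxy / sqrt(Sxx*Syy) = 22 / 234.185112 ≈ 0.093943

0.0939
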